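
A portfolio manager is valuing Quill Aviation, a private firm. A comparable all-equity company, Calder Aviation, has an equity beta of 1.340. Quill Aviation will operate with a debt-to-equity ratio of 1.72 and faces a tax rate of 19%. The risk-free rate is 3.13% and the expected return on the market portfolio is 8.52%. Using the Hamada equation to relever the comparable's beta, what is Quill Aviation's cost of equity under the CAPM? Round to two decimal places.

20.42%

β_L = β_U × [1 + (1 − t)(D/E)] = 1.340 × [1 + (1 − 0.19) × 1.72]
    = 1.340 × [1 + 0.81 × 1.72] = 1.340 × 2.3932 = 3.2069
MRP = 8.52% − 3.13% = 5.39%
E(R) = R_f + β_L × MRP = 3.13% + 3.2069 × 5.39% = 20.42%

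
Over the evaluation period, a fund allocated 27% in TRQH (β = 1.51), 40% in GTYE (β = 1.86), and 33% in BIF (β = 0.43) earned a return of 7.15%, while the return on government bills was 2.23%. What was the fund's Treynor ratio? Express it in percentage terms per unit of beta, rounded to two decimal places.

β_P = 0.27×1.51 + 0.40×1.86 + 0.33×0.43 = 1.2936
Treynor = (R_P − R_f) / β_P = (7.15% − 2.23%) / 1.2936 = 4.92% / 1.2936 = 3.80%

3.80%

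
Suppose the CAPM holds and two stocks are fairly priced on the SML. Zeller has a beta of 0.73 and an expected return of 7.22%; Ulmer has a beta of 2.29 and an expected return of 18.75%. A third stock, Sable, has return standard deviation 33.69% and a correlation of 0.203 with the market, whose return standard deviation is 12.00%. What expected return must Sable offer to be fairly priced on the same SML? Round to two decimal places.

MRP = (18.75% − 7.22%) / (2.29 − 0.73) = 7.3910%
R_f = 7.22% − 0.73 × 7.3910% = 1.8246%
β_Sable = ρ·σ_i/σ_m = 0.203 × 33.69 / 12.00 = 0.5699
E(R_Sable) = R_f + β × MRP = 1.8246% + 0.5699 × 7.3910% = 6.04%

6.04%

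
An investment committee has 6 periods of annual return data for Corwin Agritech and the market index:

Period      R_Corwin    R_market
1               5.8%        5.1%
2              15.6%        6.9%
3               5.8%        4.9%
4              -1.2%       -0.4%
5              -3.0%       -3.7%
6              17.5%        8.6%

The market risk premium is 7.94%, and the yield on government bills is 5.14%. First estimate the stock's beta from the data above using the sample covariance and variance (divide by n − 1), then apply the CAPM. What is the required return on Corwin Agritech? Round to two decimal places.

Mean R_i = (5.8 + 15.6 + 5.8 − 1.2 − 3.0 + 17.5) / 6 = 6.7500%
Mean R_m = (5.1 + 6.9 + 4.9 − 0.4 − 3.7 + 8.6) / 6 = 3.5667%
Σ(R_i − R̄_i)(R_m − R̄_m) = 183.2700  ⇒  Cov = 183.2700 / 5 = 36.6540
Σ(R_m − R̄_m)² = 109.1133  ⇒  Var(R_m) = 109.1133 / 5 = 21.8227
β = Cov / Var(R_m) = 36.6540 / 21.8227 = 1.6796
E(R) = R_f + β × MRP = 5.14% + 1.6796 × 7.94% = 18.48%

18.48%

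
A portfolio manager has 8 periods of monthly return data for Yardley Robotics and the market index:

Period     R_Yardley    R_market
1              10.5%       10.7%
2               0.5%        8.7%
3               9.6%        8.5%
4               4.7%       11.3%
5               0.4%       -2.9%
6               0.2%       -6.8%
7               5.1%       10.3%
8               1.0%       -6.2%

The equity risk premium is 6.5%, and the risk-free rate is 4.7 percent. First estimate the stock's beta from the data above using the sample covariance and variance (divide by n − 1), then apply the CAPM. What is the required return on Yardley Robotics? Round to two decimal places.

7.03%

Mean R_i = (10.5 + 0.5 + 9.6 + 4.7 + 0.4 + 0.2 + 5.1 + 1.0) / 8 = 4.0000%
Mean R_m = (10.7 + 8.7 + 8.5 + 11.3 − 2.9 − 6.8 + 10.3 − 6.2) / 8 = 4.2000%
Σ(R_i − R̄_i)(R_m − R̄_m) = 160.8200  ⇒  Cov = 160.8200 / 7 = 22.9743
Σ(R_m − R̄_m)² = 448.1800  ⇒  Var(R_m) = 448.1800 / 7 = 64.0257
β = Cov / Var(R_m) = 22.9743 / 64.0257 = 0.3588
E(R) = R_f + β × MRP = 4.7% + 0.3588 × 6.5% = 7.03%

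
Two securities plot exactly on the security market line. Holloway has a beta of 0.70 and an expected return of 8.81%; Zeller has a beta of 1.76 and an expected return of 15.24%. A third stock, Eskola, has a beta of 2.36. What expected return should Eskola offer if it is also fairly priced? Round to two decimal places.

18.88%

MRP (SML slope) = (15.24% − 8.81%) / (1.76 − 0.70) = 6.43% / 1.06 = 6.0660%
R_f (intercept) = 8.81% − 0.70 × 6.0660% = 4.5638%
E(R_Eskola) = R_f + β × MRP = 4.5638% + 2.36 × 6.0660% = 18.88%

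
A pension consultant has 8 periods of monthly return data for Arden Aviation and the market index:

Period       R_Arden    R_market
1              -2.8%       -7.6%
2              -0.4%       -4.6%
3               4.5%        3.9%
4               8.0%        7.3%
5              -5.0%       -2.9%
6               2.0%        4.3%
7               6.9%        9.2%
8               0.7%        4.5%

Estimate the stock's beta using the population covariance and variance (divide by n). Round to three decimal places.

Mean R_i = (-2.8 − 0.4 + 4.5 + 8.0 − 5.0 + 2.0 + 6.9 + 0.7) / 8 = 1.7375%
Mean R_m = (-7.6 − 4.6 + 3.9 + 7.3 − 2.9 + 4.3 + 9.2 + 4.5) / 8 = 1.7625%
Σ(R_i − R̄_i)(R_m − R̄_m) = 164.3013  ⇒  Cov = 164.3013 / 8 = 20.5377
Σ(R_m − R̄_m)² = 254.3588  ⇒  Var(R_m) = 254.3588 / 8 = 31.7949
β = Cov / Var(R_m) = 20.5377 / 31.7949 = 0.6459

0.646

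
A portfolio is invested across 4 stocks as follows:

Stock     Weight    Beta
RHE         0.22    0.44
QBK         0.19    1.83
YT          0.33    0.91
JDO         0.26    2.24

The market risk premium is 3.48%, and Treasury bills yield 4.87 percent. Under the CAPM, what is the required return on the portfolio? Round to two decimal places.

β_P = Σ w_i β_i = 0.22×0.44 + 0.19×1.83 + 0.33×0.91 + 0.26×2.24 = 1.3272
E(R_P) = R_f + β_P × MRP = 4.87% + 1.3272 × 3.48% = 9.49%

9.49%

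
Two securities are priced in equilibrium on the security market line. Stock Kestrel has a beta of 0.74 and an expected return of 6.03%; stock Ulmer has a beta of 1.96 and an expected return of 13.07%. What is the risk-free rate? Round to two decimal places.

Both satisfy E(R) = R_f + β·MRP, so the slope of the SML is
MRP = (13.07% − 6.03%) / (1.96 − 0.74) = 7.04% / 1.22 = 5.7705%
R_f = E(R_Kestrel) − β_Kestrel·MRP = 6.03% − 0.74 × 5.7705% = 1.7598%

1.76%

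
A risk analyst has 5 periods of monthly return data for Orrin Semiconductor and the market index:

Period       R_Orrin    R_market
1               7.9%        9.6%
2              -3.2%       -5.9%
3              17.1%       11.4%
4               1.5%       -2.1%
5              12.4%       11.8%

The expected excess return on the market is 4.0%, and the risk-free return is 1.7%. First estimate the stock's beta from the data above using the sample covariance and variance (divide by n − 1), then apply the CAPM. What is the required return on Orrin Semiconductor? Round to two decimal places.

5.39%

Mean R_i = (7.9 − 3.2 + 17.1 + 1.5 + 12.4) / 5 = 7.1400%
Mean R_m = (9.6 − 5.9 + 11.4 − 2.1 + 11.8) / 5 = 4.9600%
Σ(R_i − R̄_i)(R_m − R̄_m) = 255.7580  ⇒  Cov = 255.7580 / 4 = 63.9395
Σ(R_m − R̄_m)² = 277.5720  ⇒  Var(R_m) = 277.5720 / 4 = 69.3930
β = Cov / Var(R_m) = 63.9395 / 69.3930 = 0.9214
E(R) = R_f + β × MRP = 1.7% + 0.9214 × 4.0% = 5.39%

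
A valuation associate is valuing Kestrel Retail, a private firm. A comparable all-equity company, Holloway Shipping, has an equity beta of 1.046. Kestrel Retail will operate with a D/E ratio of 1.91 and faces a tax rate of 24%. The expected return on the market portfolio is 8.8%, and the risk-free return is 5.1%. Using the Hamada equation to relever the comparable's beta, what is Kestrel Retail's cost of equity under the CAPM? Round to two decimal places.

β_L = β_U × [1 + (1 − t)(D/E)] = 1.046 × [1 + (1 − 0.24) × 1.91]
    = 1.046 × [1 + 0.76 × 1.91] = 1.046 × 2.4516 = 2.5644
MRP = 8.8% − 5.1% = 3.70%
E(R) = R_f + β_L × MRP = 5.1% + 2.5644 × 3.7% = 14.59%

14.59%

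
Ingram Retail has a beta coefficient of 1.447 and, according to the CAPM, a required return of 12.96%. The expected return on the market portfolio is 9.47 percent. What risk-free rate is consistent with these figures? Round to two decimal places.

E(R) = R_f + β(E(R_m) − R_f) = R_f(1 − β) + β·E(R_m)
12.96% = R_f × (1 − 1.447) + 1.447 × 9.47%
12.96% = R_f × -0.447 + 13.70309%
R_f = (12.96% − 13.70309%) / -0.447 = 1.66%

1.66%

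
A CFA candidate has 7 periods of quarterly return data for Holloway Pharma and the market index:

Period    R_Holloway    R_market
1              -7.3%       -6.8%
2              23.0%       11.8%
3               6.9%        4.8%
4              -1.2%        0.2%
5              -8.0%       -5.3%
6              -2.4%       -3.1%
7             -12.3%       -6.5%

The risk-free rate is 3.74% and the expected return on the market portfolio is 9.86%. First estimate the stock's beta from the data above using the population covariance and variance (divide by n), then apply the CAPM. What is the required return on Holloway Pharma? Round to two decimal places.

Mean R_i = (-7.3 + 23.0 + 6.9 − 1.2 − 8.0 − 2.4 − 12.3) / 7 = -0.1857%
Mean R_m = (-6.8 + 11.8 + 4.8 + 0.2 − 5.3 − 3.1 − 6.5) / 7 = -0.7000%
Σ(R_i − R̄_i)(R_m − R̄_m) = 482.8000  ⇒  Cov = 482.8000 / 7 = 68.9714
Σ(R_m − R̄_m)² = 285.0800  ⇒  Var(R_m) = 285.0800 / 7 = 40.7257
β = Cov / Var(R_m) = 68.9714 / 40.7257 = 1.6936
MRP = 9.86% − 3.74% = 6.12%
E(R) = R_f + β × MRP = 3.74% + 1.6936 × 6.12% = 14.10%

14.10%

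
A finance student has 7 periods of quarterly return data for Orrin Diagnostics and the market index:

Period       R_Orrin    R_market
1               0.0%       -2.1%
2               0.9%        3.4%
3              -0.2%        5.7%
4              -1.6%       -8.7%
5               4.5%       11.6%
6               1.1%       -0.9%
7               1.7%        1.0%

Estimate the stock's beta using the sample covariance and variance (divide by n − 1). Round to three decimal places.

0.242

Mean R_i = (0.0 + 0.9 − 0.2 − 1.6 + 4.5 + 1.1 + 1.7) / 7 = 0.9143%
Mean R_m = (-2.1 + 3.4 + 5.7 − 8.7 + 11.6 − 0.9 + 1.0) / 7 = 1.4286%
Σ(R_i − R̄_i)(R_m − R̄_m) = 59.6071  ⇒  Cov = 59.6071 / 6 = 9.9345
Σ(R_m − R̄_m)² = 246.2343  ⇒  Var(R_m) = 246.2343 / 6 = 41.0391
β = Cov / Var(R_m) = 9.9345 / 41.0391 = 0.2421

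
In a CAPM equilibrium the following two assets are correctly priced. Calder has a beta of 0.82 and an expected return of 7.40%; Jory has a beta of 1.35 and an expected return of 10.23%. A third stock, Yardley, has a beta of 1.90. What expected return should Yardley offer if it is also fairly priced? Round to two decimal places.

13.17%

MRP (SML slope) = (10.23% − 7.40%) / (1.35 − 0.82) = 2.83% / 0.53 = 5.3396%
R_f (intercept) = 7.40% − 0.82 × 5.3396% = 3.0215%
E(R_Yardley) = R_f + β × MRP = 3.0215% + 1.90 × 5.3396% = 13.17%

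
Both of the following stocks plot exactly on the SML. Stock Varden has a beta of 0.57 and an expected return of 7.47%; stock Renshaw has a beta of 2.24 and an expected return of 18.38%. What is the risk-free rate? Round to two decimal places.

3.75%

Both satisfy E(R) = R_f + β·MRP, so the slope of the SML is
MRP = (18.38% − 7.47%) / (2.24 − 0.57) = 10.91% / 1.67 = 6.5329%
R_f = E(R_Varden) − β_Varden·MRP = 7.47% − 0.57 × 6.5329% = 3.7462%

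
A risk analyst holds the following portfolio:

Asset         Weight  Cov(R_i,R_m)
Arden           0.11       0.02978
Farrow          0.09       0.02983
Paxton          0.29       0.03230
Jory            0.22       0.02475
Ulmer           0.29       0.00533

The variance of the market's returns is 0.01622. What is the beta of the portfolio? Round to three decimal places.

1.376

β_Arden = 0.02978 / 0.01622 = 1.8360
β_Farrow = 0.02983 / 0.01622 = 1.8391
β_Paxton = 0.03230 / 0.01622 = 1.9914
β_Jory = 0.02475 / 0.01622 = 1.5259
β_Ulmer = 0.00533 / 0.01622 = 0.3286
β_P = Σ w_i β_i = 0.11×1.8360 + 0.09×1.8391 + 0.29×1.9914 + 0.22×1.5259 + 0.29×0.3286 = 1.3760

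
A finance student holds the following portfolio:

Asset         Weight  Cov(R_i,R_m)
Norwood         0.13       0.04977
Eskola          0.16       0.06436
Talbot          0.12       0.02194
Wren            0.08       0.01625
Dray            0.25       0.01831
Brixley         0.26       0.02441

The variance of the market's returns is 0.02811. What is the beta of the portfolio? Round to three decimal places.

1.125

β_Norwood = 0.04977 / 0.02811 = 1.7705
β_Eskola = 0.06436 / 0.02811 = 2.2896
β_Talbot = 0.02194 / 0.02811 = 0.7805
β_Wren = 0.01625 / 0.02811 = 0.5781
β_Dray = 0.01831 / 0.02811 = 0.6514
β_Brixley = 0.02441 / 0.02811 = 0.8684
β_P = Σ w_i β_i = 0.13×1.7705 + 0.16×2.2896 + 0.12×0.7805 + 0.08×0.5781 + 0.25×0.6514 + 0.26×0.8684 = 1.1250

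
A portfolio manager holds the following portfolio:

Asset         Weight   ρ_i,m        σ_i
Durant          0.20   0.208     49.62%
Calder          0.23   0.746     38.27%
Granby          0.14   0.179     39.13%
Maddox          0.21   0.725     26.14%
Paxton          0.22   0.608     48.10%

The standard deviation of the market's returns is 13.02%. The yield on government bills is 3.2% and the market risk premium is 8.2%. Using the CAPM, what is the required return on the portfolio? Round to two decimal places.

15.81%

β_Durant = 0.208 × 49.62% / 13.02% = 0.7927
β_Calder = 0.746 × 38.27% / 13.02% = 2.1927
β_Granby = 0.179 × 39.13% / 13.02% = 0.5380
β_Maddox = 0.725 × 26.14% / 13.02% = 1.4556
β_Paxton = 0.608 × 48.10% / 13.02% = 2.2461
β_P = Σ w_i β_i = 0.20×0.7927 + 0.23×2.1927 + 0.14×0.5380 + 0.21×1.4556 + 0.22×2.2461 = 1.5380
E(R_P) = R_f + β_P × MRP = 3.2% + 1.5380 × 8.2% = 15.81%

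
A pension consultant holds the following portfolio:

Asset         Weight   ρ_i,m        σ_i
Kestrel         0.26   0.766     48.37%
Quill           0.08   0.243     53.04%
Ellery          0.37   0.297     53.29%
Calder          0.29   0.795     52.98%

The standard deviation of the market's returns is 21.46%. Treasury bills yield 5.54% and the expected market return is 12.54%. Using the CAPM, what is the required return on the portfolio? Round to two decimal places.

14.91%

β_Kestrel = 0.766 × 48.37% / 21.46% = 1.7265
β_Quill = 0.243 × 53.04% / 21.46% = 0.6006
β_Ellery = 0.297 × 53.29% / 21.46% = 0.7375
β_Calder = 0.795 × 52.98% / 21.46% = 1.9627
β_P = Σ w_i β_i = 0.26×1.7265 + 0.08×0.6006 + 0.37×0.7375 + 0.29×1.9627 = 1.3390
MRP = 12.54% − 5.54% = 7.00%
E(R_P) = R_f + β_P × MRP = 5.54% + 1.3390 × 7.00% = 14.91%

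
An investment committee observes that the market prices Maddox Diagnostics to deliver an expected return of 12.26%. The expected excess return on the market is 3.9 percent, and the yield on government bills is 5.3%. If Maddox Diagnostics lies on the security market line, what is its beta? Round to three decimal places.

1.785

β = (E(R) − R_f) / MRP = (12.26% − 5.3%) / 3.9% = 6.96% / 3.9% = 1.785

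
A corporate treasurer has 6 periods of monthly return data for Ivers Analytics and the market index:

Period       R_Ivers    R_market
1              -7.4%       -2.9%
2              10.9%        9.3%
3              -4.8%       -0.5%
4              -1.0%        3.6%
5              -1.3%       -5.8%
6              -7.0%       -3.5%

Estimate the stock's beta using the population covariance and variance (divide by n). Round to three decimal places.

1.000

Mean R_i = (-7.4 + 10.9 − 4.8 − 1.0 − 1.3 − 7.0) / 6 = -1.7667%
Mean R_m = (-2.9 + 9.3 − 0.5 + 3.6 − 5.8 − 3.5) / 6 = 0.0333%
Σ(R_i − R̄_i)(R_m − R̄_m) = 154.0233  ⇒  Cov = 154.0233 / 6 = 25.6706
Σ(R_m − R̄_m)² = 153.9933  ⇒  Var(R_m) = 153.9933 / 6 = 25.6656
β = Cov / Var(R_m) = 25.6706 / 25.6656 = 1.0002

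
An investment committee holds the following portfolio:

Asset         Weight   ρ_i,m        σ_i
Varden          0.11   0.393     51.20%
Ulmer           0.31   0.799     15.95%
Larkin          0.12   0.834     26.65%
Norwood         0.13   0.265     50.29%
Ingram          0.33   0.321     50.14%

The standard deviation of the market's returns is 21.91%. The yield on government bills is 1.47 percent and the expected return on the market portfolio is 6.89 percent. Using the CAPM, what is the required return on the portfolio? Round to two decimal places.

β_Varden = 0.393 × 51.20% / 21.91% = 0.9184
β_Ulmer = 0.799 × 15.95% / 21.91% = 0.5817
β_Larkin = 0.834 × 26.65% / 21.91% = 1.0144
β_Norwood = 0.265 × 50.29% / 21.91% = 0.6083
β_Ingram = 0.321 × 50.14% / 21.91% = 0.7346
β_P = Σ w_i β_i = 0.11×0.9184 + 0.31×0.5817 + 0.12×1.0144 + 0.13×0.6083 + 0.33×0.7346 = 0.7246
MRP = 6.89% − 1.47% = 5.42%
E(R_P) = R_f + β_P × MRP = 1.47% + 0.7246 × 5.42% = 5.40%

5.40%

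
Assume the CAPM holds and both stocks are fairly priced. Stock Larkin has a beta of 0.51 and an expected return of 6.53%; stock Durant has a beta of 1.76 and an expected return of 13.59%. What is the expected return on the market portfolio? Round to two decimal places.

9.30%

Both satisfy E(R) = R_f + β·MRP, so the slope of the SML is
MRP = (13.59% − 6.53%) / (1.76 − 0.51) = 7.06% / 1.25 = 5.6480%
R_f = E(R_Larkin) − β_Larkin·MRP = 6.53% − 0.51 × 5.6480% = 3.6495%
E(R_m) = R_f + MRP = 3.6495% + 5.6480% = 9.30%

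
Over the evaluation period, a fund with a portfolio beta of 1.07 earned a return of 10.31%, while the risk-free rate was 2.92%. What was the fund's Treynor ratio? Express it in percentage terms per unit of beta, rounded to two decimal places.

6.91%

Treynor = (R_P − R_f) / β_P = (10.31% − 2.92%) / 1.0700 = 7.39% / 1.0700 = 6.91%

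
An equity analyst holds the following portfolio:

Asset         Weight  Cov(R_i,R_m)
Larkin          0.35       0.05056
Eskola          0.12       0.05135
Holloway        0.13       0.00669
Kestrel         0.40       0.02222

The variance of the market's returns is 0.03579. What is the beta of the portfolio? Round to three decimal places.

β_Larkin = 0.05056 / 0.03579 = 1.4127
β_Eskola = 0.05135 / 0.03579 = 1.4348
β_Holloway = 0.00669 / 0.03579 = 0.1869
β_Kestrel = 0.02222 / 0.03579 = 0.6208
β_P = Σ w_i β_i = 0.35×1.4127 + 0.12×1.4348 + 0.13×0.1869 + 0.40×0.6208 = 0.9392

0.939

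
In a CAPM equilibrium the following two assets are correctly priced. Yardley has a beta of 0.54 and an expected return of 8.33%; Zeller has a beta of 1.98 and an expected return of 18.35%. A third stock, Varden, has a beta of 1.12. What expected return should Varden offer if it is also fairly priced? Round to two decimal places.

12.37%

MRP (SML slope) = (18.35% − 8.33%) / (1.98 − 0.54) = 10.02% / 1.44 = 6.9583%
R_f (intercept) = 8.33% − 0.54 × 6.9583% = 4.5725%
E(R_Varden) = R_f + β × MRP = 4.5725% + 1.12 × 6.9583% = 12.37%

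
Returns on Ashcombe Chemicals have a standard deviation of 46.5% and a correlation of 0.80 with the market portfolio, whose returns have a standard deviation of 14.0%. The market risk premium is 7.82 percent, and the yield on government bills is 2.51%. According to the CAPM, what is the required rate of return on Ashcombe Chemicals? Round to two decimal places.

23.29%

β = ρ × σ_i / σ_m = 0.80 × 46.5% / 14.0% = 2.6571
E(R) = 2.51% + 2.6571 × 7.82% = 23.29%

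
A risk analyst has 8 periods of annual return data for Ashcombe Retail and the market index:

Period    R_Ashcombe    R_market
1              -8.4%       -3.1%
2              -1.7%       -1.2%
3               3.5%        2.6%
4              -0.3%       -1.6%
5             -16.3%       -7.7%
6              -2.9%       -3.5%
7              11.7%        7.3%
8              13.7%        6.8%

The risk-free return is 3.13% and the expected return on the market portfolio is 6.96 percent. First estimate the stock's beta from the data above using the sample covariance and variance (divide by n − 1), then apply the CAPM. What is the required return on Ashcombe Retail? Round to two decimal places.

10.17%

Mean R_i = (-8.4 − 1.7 + 3.5 − 0.3 − 16.3 − 2.9 + 11.7 + 13.7) / 8 = -0.0875%
Mean R_m = (-3.1 − 1.2 + 2.6 − 1.6 − 7.7 − 3.5 + 7.3 + 6.8) / 8 = -0.0500%
Σ(R_i − R̄_i)(R_m − R̄_m) = 351.8550  ⇒  Cov = 351.8550 / 7 = 50.2650
Σ(R_m − R̄_m)² = 191.4200  ⇒  Var(R_m) = 191.4200 / 7 = 27.3457
β = Cov / Var(R_m) = 50.2650 / 27.3457 = 1.8381
MRP = 6.96% − 3.13% = 3.83%
E(R) = R_f + β × MRP = 3.13% + 1.8381 × 3.83% = 10.17%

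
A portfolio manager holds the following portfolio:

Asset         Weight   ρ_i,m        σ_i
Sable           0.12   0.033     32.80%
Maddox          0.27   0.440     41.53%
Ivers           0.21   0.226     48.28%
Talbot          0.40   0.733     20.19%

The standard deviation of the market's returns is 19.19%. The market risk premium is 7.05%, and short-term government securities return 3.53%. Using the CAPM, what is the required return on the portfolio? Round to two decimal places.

β_Sable = 0.033 × 32.80% / 19.19% = 0.0564
β_Maddox = 0.440 × 41.53% / 19.19% = 0.9522
β_Ivers = 0.226 × 48.28% / 19.19% = 0.5686
β_Talbot = 0.733 × 20.19% / 19.19% = 0.7712
β_P = Σ w_i β_i = 0.12×0.0564 + 0.27×0.9522 + 0.21×0.5686 + 0.40×0.7712 = 0.6917
E(R_P) = R_f + β_P × MRP = 3.53% + 0.6917 × 7.05% = 8.41%

8.41%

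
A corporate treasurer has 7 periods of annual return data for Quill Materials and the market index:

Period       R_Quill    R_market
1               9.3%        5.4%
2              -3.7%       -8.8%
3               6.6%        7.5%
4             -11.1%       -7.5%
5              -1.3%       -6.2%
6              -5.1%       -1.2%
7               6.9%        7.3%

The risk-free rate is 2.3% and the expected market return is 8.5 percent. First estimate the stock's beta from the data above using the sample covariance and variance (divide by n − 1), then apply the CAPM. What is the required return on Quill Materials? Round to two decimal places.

7.91%

Mean R_i = (9.3 − 3.7 + 6.6 − 11.1 − 1.3 − 5.1 + 6.9) / 7 = 0.2286%
Mean R_m = (5.4 − 8.8 + 7.5 − 7.5 − 6.2 − 1.2 + 7.3) / 7 = -0.5000%
Σ(R_i − R̄_i)(R_m − R̄_m) = 280.8800  ⇒  Cov = 280.8800 / 6 = 46.8133
Σ(R_m − R̄_m)² = 310.5200  ⇒  Var(R_m) = 310.5200 / 6 = 51.7533
β = Cov / Var(R_m) = 46.8133 / 51.7533 = 0.9045
MRP = 8.5% − 2.3% = 6.20%
E(R) = R_f + β × MRP = 2.3% + 0.9045 × 6.2% = 7.91%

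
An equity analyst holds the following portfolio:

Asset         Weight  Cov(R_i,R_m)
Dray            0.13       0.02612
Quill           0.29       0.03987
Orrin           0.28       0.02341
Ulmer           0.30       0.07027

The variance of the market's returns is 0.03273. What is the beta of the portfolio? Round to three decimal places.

β_Dray = 0.02612 / 0.03273 = 0.7980
β_Quill = 0.03987 / 0.03273 = 1.2181
β_Orrin = 0.02341 / 0.03273 = 0.7152
β_Ulmer = 0.07027 / 0.03273 = 2.1470
β_P = Σ w_i β_i = 0.13×0.7980 + 0.29×1.2181 + 0.28×0.7152 + 0.30×2.1470 = 1.3013

1.301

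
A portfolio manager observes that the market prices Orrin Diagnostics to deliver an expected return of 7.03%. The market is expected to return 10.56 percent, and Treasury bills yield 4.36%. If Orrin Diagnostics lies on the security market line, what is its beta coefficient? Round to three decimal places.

MRP = 10.56% − 4.36% = 6.20%
β = (E(R) − R_f) / MRP = (7.03% − 4.36%) / 6.20% = 2.67% / 6.20% = 0.431

0.431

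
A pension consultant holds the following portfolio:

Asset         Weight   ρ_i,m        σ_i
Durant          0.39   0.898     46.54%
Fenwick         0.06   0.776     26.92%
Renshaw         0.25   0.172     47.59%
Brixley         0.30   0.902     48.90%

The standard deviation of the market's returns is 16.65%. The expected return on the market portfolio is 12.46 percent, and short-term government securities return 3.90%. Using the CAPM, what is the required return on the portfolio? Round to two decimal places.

β_Durant = 0.898 × 46.54% / 16.65% = 2.5101
β_Fenwick = 0.776 × 26.92% / 16.65% = 1.2546
β_Renshaw = 0.172 × 47.59% / 16.65% = 0.4916
β_Brixley = 0.902 × 48.90% / 16.65% = 2.6491
β_P = Σ w_i β_i = 0.39×2.5101 + 0.06×1.2546 + 0.25×0.4916 + 0.30×2.6491 = 1.9718
MRP = 12.46% − 3.90% = 8.56%
E(R_P) = R_f + β_P × MRP = 3.90% + 1.9718 × 8.56% = 20.78%

20.78%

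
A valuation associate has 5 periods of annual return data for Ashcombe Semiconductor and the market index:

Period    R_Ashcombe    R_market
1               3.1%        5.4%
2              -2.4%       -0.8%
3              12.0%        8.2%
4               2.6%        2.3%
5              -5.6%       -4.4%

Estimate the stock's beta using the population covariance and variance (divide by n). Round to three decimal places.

1.285

Mean R_i = (3.1 − 2.4 + 12.0 + 2.6 − 5.6) / 5 = 1.9400%
Mean R_m = (5.4 − 0.8 + 8.2 + 2.3 − 4.4) / 5 = 2.1400%
Σ(R_i − R̄_i)(R_m − R̄_m) = 126.9220  ⇒  Cov = 126.9220 / 5 = 25.3844
Σ(R_m − R̄_m)² = 98.7920  ⇒  Var(R_m) = 98.7920 / 5 = 19.7584
β = Cov / Var(R_m) = 25.3844 / 19.7584 = 1.2847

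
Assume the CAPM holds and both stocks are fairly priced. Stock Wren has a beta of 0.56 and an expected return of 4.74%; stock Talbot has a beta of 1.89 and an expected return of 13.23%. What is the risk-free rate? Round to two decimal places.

Both satisfy E(R) = R_f + β·MRP, so the slope of the SML is
MRP = (13.23% − 4.74%) / (1.89 − 0.56) = 8.49% / 1.33 = 6.3835%
R_f = E(R_Wren) − β_Wren·MRP = 4.74% − 0.56 × 6.3835% = 1.1652%

1.17%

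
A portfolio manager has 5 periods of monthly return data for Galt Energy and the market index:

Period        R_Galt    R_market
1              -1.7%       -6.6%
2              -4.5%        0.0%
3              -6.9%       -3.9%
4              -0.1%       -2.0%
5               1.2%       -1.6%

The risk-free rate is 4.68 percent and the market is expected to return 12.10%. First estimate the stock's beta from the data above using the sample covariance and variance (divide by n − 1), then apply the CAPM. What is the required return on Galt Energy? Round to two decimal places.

5.43%

Mean R_i = (-1.7 − 4.5 − 6.9 − 0.1 + 1.2) / 5 = -2.4000%
Mean R_m = (-6.6 + 0.0 − 3.9 − 2.0 − 1.6) / 5 = -2.8200%
Σ(R_i − R̄_i)(R_m − R̄_m) = 2.5700  ⇒  Cov = 2.5700 / 4 = 0.6425
Σ(R_m − R̄_m)² = 25.5680  ⇒  Var(R_m) = 25.5680 / 4 = 6.3920
β = Cov / Var(R_m) = 0.6425 / 6.3920 = 0.1005
MRP = 12.10% − 4.68% = 7.42%
E(R) = R_f + β × MRP = 4.68% + 0.1005 × 7.42% = 5.43%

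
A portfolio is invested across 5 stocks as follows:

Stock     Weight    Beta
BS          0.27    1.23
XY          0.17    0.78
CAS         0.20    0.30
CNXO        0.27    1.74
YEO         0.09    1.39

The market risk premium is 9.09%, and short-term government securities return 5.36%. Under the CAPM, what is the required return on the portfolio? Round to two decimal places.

15.54%

β_P = Σ w_i β_i = 0.27×1.23 + 0.17×0.78 + 0.20×0.30 + 0.27×1.74 + 0.09×1.39 = 1.1196
E(R_P) = R_f + β_P × MRP = 5.36% + 1.1196 × 9.09% = 15.54%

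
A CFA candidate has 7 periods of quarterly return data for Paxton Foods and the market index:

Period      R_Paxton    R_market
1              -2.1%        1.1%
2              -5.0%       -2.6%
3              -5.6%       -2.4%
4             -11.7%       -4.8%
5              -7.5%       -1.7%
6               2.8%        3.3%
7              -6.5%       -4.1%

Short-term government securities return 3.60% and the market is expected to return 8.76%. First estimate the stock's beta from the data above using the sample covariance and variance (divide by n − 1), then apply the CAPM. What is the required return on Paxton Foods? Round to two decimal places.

11.11%

Mean R_i = (-2.1 − 5.0 − 5.6 − 11.7 − 7.5 + 2.8 − 6.5) / 7 = -5.0857%
Mean R_m = (1.1 − 2.6 − 2.4 − 4.8 − 1.7 + 3.3 − 4.1) / 7 = -1.6000%
Σ(R_i − R̄_i)(R_m − R̄_m) = 71.9700  ⇒  Cov = 71.9700 / 6 = 11.9950
Σ(R_m − R̄_m)² = 49.4400  ⇒  Var(R_m) = 49.4400 / 6 = 8.2400
β = Cov / Var(R_m) = 11.9950 / 8.2400 = 1.4557
MRP = 8.76% − 3.60% = 5.16%
E(R) = R_f + β × MRP = 3.60% + 1.4557 × 5.16% = 11.11%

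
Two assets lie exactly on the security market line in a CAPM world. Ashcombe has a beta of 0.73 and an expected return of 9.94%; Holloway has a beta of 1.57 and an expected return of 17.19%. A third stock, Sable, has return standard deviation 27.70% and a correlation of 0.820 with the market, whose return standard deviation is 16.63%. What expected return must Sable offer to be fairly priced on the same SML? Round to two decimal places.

15.43%

MRP = (17.19% − 9.94%) / (1.57 − 0.73) = 8.6310%
R_f = 9.94% − 0.73 × 8.6310% = 3.6394%
β_Sable = ρ·σ_i/σ_m = 0.820 × 27.70 / 16.63 = 1.3658
E(R_Sable) = R_f + β × MRP = 3.6394% + 1.3658 × 8.6310% = 15.43%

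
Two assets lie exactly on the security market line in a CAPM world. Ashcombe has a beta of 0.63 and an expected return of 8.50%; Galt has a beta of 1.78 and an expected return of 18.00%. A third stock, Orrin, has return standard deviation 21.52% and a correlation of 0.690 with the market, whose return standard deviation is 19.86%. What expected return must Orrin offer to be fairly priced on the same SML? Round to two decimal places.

9.47%

MRP = (18.00% − 8.50%) / (1.78 − 0.63) = 8.2609%
R_f = 8.50% − 0.63 × 8.2609% = 3.2956%
β_Orrin = ρ·σ_i/σ_m = 0.690 × 21.52 / 19.86 = 0.7477
E(R_Orrin) = R_f + β × MRP = 3.2956% + 0.7477 × 8.2609% = 9.47%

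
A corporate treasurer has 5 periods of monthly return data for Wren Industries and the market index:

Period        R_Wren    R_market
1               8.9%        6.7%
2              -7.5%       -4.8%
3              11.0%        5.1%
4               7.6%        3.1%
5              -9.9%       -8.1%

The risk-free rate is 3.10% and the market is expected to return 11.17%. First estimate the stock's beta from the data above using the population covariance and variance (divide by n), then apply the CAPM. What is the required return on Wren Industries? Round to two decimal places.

Mean R_i = (8.9 − 7.5 + 11.0 + 7.6 − 9.9) / 5 = 2.0200%
Mean R_m = (6.7 − 4.8 + 5.1 + 3.1 − 8.1) / 5 = 0.4000%
Σ(R_i − R̄_i)(R_m − R̄_m) = 251.4400  ⇒  Cov = 251.4400 / 5 = 50.2880
Σ(R_m − R̄_m)² = 168.3600  ⇒  Var(R_m) = 168.3600 / 5 = 33.6720
β = Cov / Var(R_m) = 50.2880 / 33.6720 = 1.4935
MRP = 11.17% − 3.10% = 8.07%
E(R) = R_f + β × MRP = 3.10% + 1.4935 × 8.07% = 15.15%

15.15%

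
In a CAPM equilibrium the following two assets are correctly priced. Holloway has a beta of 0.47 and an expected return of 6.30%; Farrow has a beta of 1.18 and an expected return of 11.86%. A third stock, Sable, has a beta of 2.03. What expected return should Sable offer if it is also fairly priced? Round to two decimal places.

18.52%

MRP (SML slope) = (11.86% − 6.30%) / (1.18 − 0.47) = 5.56% / 0.71 = 7.8310%
R_f (intercept) = 6.30% − 0.47 × 7.8310% = 2.6194%
E(R_Sable) = R_f + β × MRP = 2.6194% + 2.03 × 7.8310% = 18.52%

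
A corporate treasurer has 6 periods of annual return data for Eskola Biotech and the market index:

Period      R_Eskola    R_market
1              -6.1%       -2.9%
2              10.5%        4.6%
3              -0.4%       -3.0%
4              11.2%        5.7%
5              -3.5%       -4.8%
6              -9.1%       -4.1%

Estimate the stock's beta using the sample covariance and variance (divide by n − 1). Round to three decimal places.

1.740

Mean R_i = (-6.1 + 10.5 − 0.4 + 11.2 − 3.5 − 9.1) / 6 = 0.4333%
Mean R_m = (-2.9 + 4.6 − 3.0 + 5.7 − 4.8 − 4.1) / 6 = -0.7500%
Σ(R_i − R̄_i)(R_m − R̄_m) = 187.0900  ⇒  Cov = 187.0900 / 5 = 37.4180
Σ(R_m − R̄_m)² = 107.5350  ⇒  Var(R_m) = 107.5350 / 5 = 21.5070
β = Cov / Var(R_m) = 37.4180 / 21.5070 = 1.7398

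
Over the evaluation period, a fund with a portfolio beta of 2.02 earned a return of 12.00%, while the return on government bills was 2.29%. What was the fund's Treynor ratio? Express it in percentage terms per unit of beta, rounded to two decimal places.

4.81%

Treynor = (R_P − R_f) / β_P = (12.00% − 2.29%) / 2.0200 = 9.71% / 2.0200 = 4.81%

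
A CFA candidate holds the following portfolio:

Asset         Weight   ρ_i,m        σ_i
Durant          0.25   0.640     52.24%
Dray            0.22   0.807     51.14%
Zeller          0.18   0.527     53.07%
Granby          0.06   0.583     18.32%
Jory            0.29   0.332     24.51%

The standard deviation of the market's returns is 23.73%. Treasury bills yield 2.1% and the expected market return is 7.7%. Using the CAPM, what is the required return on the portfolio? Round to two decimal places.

8.11%

β_Durant = 0.640 × 52.24% / 23.73% = 1.4089
β_Dray = 0.807 × 51.14% / 23.73% = 1.7391
β_Zeller = 0.527 × 53.07% / 23.73% = 1.1786
β_Granby = 0.583 × 18.32% / 23.73% = 0.4501
β_Jory = 0.332 × 24.51% / 23.73% = 0.3429
β_P = Σ w_i β_i = 0.25×1.4089 + 0.22×1.7391 + 0.18×1.1786 + 0.06×0.4501 + 0.29×0.3429 = 1.0734
MRP = 7.7% − 2.1% = 5.60%
E(R_P) = R_f + β_P × MRP = 2.1% + 1.0734 × 5.6% = 8.11%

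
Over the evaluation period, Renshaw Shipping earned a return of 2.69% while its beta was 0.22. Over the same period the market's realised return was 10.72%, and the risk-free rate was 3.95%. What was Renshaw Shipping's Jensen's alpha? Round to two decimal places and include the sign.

Market excess return = 10.72% − 3.95% = 6.77%
CAPM benchmark = R_f + β(R_m − R_f) = 3.95% + 0.22 × 6.77% = 5.4394%
α = actual − benchmark = 2.69% − 5.4394% = -2.75%

-2.75%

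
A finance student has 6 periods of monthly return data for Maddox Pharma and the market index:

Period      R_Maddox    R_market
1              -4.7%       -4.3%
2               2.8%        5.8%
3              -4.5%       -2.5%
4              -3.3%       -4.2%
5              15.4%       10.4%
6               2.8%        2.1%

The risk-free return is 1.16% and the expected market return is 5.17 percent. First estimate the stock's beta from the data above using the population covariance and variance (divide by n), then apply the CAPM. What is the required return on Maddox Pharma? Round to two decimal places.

Mean R_i = (-4.7 + 2.8 − 4.5 − 3.3 + 15.4 + 2.8) / 6 = 1.4167%
Mean R_m = (-4.3 + 5.8 − 2.5 − 4.2 + 10.4 + 2.1) / 6 = 1.2167%
Σ(R_i − R̄_i)(R_m − R̄_m) = 217.2583  ⇒  Cov = 217.2583 / 6 = 36.2097
Σ(R_m − R̄_m)² = 179.7083  ⇒  Var(R_m) = 179.7083 / 6 = 29.9514
β = Cov / Var(R_m) = 36.2097 / 29.9514 = 1.2089
MRP = 5.17% − 1.16% = 4.01%
E(R) = R_f + β × MRP = 1.16% + 1.2089 × 4.01% = 6.01%

6.01%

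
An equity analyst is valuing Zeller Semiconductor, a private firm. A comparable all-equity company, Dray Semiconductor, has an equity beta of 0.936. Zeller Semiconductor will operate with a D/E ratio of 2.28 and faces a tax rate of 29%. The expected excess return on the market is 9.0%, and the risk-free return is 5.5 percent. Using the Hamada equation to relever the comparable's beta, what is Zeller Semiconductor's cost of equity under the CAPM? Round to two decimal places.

β_L = β_U × [1 + (1 − t)(D/E)] = 0.936 × [1 + (1 − 0.29) × 2.28]
    = 0.936 × [1 + 0.71 × 2.28] = 0.936 × 2.6188 = 2.4512
E(R) = R_f + β_L × MRP = 5.5% + 2.4512 × 9.0% = 27.56%

27.56%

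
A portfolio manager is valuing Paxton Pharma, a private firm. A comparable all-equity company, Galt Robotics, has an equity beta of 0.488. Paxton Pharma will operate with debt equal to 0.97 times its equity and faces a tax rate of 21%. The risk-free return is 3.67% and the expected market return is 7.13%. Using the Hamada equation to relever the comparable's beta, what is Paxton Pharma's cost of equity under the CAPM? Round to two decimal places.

6.65%

β_L = β_U × [1 + (1 − t)(D/E)] = 0.488 × [1 + (1 − 0.21) × 0.97]
    = 0.488 × [1 + 0.79 × 0.97] = 0.488 × 1.7663 = 0.8620
MRP = 7.13% − 3.67% = 3.46%
E(R) = R_f + β_L × MRP = 3.67% + 0.8620 × 3.46% = 6.65%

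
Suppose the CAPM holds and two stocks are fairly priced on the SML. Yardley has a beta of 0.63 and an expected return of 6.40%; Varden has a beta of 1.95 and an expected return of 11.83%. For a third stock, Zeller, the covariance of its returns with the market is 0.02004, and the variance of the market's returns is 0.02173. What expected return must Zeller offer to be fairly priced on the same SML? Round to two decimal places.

MRP = (11.83% − 6.40%) / (1.95 − 0.63) = 4.1136%
R_f = 6.40% − 0.63 × 4.1136% = 3.8084%
β_Zeller = Cov / Var(R_m) = 0.02004 / 0.02173 = 0.9222
E(R_Zeller) = R_f + β × MRP = 3.8084% + 0.9222 × 4.1136% = 7.60%

7.60%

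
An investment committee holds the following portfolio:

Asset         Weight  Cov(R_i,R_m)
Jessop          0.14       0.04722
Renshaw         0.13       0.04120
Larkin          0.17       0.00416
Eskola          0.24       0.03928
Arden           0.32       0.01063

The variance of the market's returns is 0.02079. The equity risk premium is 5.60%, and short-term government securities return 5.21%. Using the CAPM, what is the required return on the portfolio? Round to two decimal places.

β_Jessop = 0.04722 / 0.02079 = 2.2713
β_Renshaw = 0.04120 / 0.02079 = 1.9817
β_Larkin = 0.00416 / 0.02079 = 0.2001
β_Eskola = 0.03928 / 0.02079 = 1.8894
β_Arden = 0.01063 / 0.02079 = 0.5113
β_P = Σ w_i β_i = 0.14×2.2713 + 0.13×1.9817 + 0.17×0.2001 + 0.24×1.8894 + 0.32×0.5113 = 1.2267
E(R_P) = R_f + β_P × MRP = 5.21% + 1.2267 × 5.60% = 12.08%

12.08%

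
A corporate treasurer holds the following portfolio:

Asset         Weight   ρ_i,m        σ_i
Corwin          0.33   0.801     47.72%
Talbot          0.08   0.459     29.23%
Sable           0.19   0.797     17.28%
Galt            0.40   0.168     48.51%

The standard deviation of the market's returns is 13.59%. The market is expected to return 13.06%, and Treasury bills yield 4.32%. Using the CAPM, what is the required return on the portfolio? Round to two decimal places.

16.90%

β_Corwin = 0.801 × 47.72% / 13.59% = 2.8126
β_Talbot = 0.459 × 29.23% / 13.59% = 0.9872
β_Sable = 0.797 × 17.28% / 13.59% = 1.0134
β_Galt = 0.168 × 48.51% / 13.59% = 0.5997
β_P = Σ w_i β_i = 0.33×2.8126 + 0.08×0.9872 + 0.19×1.0134 + 0.40×0.5997 = 1.4396
MRP = 13.06% − 4.32% = 8.74%
E(R_P) = R_f + β_P × MRP = 4.32% + 1.4396 × 8.74% = 16.90%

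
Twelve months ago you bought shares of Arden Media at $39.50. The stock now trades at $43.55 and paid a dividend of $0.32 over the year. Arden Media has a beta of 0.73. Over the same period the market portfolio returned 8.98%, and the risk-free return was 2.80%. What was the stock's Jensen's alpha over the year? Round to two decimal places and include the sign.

+3.75%

Realised HPR = (P1 + D1 − P0) / P0 = (43.55 + 0.32 − 39.50) / 39.50 = 4.37 / 39.50 = 11.0633%
MRP = 8.98% − 2.80% = 6.18%
CAPM required = R_f + β·MRP = 2.80% + 0.73 × 6.18% = 7.3114%
α = realised − required = 11.0633% − 7.3114% = +3.75%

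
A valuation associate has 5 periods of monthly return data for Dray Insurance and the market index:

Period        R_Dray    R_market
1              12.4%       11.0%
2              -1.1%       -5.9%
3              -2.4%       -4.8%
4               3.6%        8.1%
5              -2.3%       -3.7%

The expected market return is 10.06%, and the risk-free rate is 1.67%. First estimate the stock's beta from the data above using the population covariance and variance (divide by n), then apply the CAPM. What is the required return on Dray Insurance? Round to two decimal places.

Mean R_i = (12.4 − 1.1 − 2.4 + 3.6 − 2.3) / 5 = 2.0400%
Mean R_m = (11.0 − 5.9 − 4.8 + 8.1 − 3.7) / 5 = 0.9400%
Σ(R_i − R̄_i)(R_m − R̄_m) = 182.4920  ⇒  Cov = 182.4920 / 5 = 36.4984
Σ(R_m − R̄_m)² = 253.7320  ⇒  Var(R_m) = 253.7320 / 5 = 50.7464
β = Cov / Var(R_m) = 36.4984 / 50.7464 = 0.7192
MRP = 10.06% − 1.67% = 8.39%
E(R) = R_f + β × MRP = 1.67% + 0.7192 × 8.39% = 7.70%

7.70%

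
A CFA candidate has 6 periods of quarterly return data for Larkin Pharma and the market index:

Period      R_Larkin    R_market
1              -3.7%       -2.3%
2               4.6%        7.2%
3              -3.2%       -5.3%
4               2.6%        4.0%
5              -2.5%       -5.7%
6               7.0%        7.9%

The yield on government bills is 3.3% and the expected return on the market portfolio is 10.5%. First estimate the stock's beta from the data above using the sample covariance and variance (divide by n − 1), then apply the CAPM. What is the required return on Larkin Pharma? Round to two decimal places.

8.36%

Mean R_i = (-3.7 + 4.6 − 3.2 + 2.6 − 2.5 + 7.0) / 6 = 0.8000%
Mean R_m = (-2.3 + 7.2 − 5.3 + 4.0 − 5.7 + 7.9) / 6 = 0.9667%
Σ(R_i − R̄_i)(R_m − R̄_m) = 133.9000  ⇒  Cov = 133.9000 / 5 = 26.7800
Σ(R_m − R̄_m)² = 190.5133  ⇒  Var(R_m) = 190.5133 / 5 = 38.1027
β = Cov / Var(R_m) = 26.7800 / 38.1027 = 0.7028
MRP = 10.5% − 3.3% = 7.20%
E(R) = R_f + β × MRP = 3.3% + 0.7028 × 7.2% = 8.36%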